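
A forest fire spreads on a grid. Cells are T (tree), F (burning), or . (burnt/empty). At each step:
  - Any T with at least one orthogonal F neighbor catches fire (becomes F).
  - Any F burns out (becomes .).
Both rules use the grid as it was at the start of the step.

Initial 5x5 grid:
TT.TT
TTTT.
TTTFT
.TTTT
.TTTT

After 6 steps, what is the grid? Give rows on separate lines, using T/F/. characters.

Step 1: 4 trees catch fire, 1 burn out
  TT.TT
  TTTF.
  TTF.F
  .TTFT
  .TTTT
Step 2: 6 trees catch fire, 4 burn out
  TT.FT
  TTF..
  TF...
  .TF.F
  .TTFT
Step 3: 6 trees catch fire, 6 burn out
  TT..F
  TF...
  F....
  .F...
  .TF.F
Step 4: 3 trees catch fire, 6 burn out
  TF...
  F....
  .....
  .....
  .F...
Step 5: 1 trees catch fire, 3 burn out
  F....
  .....
  .....
  .....
  .....
Step 6: 0 trees catch fire, 1 burn out
  .....
  .....
  .....
  .....
  .....

.....
.....
.....
.....
.....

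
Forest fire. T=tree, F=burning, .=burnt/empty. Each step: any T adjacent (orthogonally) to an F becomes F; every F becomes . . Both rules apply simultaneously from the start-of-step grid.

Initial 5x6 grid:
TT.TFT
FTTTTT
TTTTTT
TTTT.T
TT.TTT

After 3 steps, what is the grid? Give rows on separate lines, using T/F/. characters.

Step 1: 6 trees catch fire, 2 burn out
  FT.F.F
  .FTTFT
  FTTTTT
  TTTT.T
  TT.TTT
Step 2: 7 trees catch fire, 6 burn out
  .F....
  ..FF.F
  .FTTFT
  FTTT.T
  TT.TTT
Step 3: 5 trees catch fire, 7 burn out
  ......
  ......
  ..FF.F
  .FTT.T
  FT.TTT

......
......
..FF.F
.FTT.T
FT.TTT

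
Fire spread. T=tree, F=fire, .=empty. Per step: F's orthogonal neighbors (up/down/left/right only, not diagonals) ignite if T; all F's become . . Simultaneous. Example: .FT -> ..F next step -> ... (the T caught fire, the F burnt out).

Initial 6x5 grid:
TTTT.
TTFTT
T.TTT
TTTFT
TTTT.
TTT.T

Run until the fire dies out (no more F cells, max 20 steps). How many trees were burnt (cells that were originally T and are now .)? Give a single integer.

Step 1: +8 fires, +2 burnt (F count now 8)
Step 2: +7 fires, +8 burnt (F count now 7)
Step 3: +5 fires, +7 burnt (F count now 5)
Step 4: +2 fires, +5 burnt (F count now 2)
Step 5: +1 fires, +2 burnt (F count now 1)
Step 6: +0 fires, +1 burnt (F count now 0)
Fire out after step 6
Initially T: 24, now '.': 29
Total burnt (originally-T cells now '.'): 23

Answer: 23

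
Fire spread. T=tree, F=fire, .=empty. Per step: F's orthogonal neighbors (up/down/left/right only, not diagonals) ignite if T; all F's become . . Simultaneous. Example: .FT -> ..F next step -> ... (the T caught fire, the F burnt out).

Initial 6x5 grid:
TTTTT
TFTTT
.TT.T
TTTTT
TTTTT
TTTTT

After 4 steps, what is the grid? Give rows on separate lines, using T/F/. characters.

Step 1: 4 trees catch fire, 1 burn out
  TFTTT
  F.FTT
  .FT.T
  TTTTT
  TTTTT
  TTTTT
Step 2: 5 trees catch fire, 4 burn out
  F.FTT
  ...FT
  ..F.T
  TFTTT
  TTTTT
  TTTTT
Step 3: 5 trees catch fire, 5 burn out
  ...FT
  ....F
  ....T
  F.FTT
  TFTTT
  TTTTT
Step 4: 6 trees catch fire, 5 burn out
  ....F
  .....
  ....F
  ...FT
  F.FTT
  TFTTT

....F
.....
....F
...FT
F.FTT
TFTTT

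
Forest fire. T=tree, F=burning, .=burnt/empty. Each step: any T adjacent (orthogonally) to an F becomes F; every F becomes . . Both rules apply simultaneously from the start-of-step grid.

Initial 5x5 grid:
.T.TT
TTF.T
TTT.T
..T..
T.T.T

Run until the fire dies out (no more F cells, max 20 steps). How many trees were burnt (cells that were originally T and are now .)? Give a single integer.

Step 1: +2 fires, +1 burnt (F count now 2)
Step 2: +4 fires, +2 burnt (F count now 4)
Step 3: +2 fires, +4 burnt (F count now 2)
Step 4: +0 fires, +2 burnt (F count now 0)
Fire out after step 4
Initially T: 14, now '.': 19
Total burnt (originally-T cells now '.'): 8

Answer: 8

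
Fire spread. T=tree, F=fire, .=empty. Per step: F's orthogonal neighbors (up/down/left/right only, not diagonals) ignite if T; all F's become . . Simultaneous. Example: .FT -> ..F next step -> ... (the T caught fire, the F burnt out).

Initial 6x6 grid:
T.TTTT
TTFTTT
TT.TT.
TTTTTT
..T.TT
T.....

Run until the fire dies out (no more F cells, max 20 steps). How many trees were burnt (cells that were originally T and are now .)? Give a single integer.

Step 1: +3 fires, +1 burnt (F count now 3)
Step 2: +5 fires, +3 burnt (F count now 5)
Step 3: +7 fires, +5 burnt (F count now 7)
Step 4: +4 fires, +7 burnt (F count now 4)
Step 5: +3 fires, +4 burnt (F count now 3)
Step 6: +1 fires, +3 burnt (F count now 1)
Step 7: +0 fires, +1 burnt (F count now 0)
Fire out after step 7
Initially T: 24, now '.': 35
Total burnt (originally-T cells now '.'): 23

Answer: 23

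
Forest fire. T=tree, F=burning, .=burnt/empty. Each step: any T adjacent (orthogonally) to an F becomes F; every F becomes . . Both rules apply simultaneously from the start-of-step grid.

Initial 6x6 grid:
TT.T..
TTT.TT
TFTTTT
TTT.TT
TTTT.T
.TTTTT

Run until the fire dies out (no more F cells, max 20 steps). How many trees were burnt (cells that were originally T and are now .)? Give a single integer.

Step 1: +4 fires, +1 burnt (F count now 4)
Step 2: +7 fires, +4 burnt (F count now 7)
Step 3: +5 fires, +7 burnt (F count now 5)
Step 4: +5 fires, +5 burnt (F count now 5)
Step 5: +3 fires, +5 burnt (F count now 3)
Step 6: +2 fires, +3 burnt (F count now 2)
Step 7: +1 fires, +2 burnt (F count now 1)
Step 8: +0 fires, +1 burnt (F count now 0)
Fire out after step 8
Initially T: 28, now '.': 35
Total burnt (originally-T cells now '.'): 27

Answer: 27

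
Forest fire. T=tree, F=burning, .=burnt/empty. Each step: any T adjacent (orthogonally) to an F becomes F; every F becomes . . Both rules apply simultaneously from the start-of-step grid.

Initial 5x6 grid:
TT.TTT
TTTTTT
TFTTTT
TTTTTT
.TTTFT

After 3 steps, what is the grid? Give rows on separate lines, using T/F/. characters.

Step 1: 7 trees catch fire, 2 burn out
  TT.TTT
  TFTTTT
  F.FTTT
  TFTTFT
  .TTF.F
Step 2: 11 trees catch fire, 7 burn out
  TF.TTT
  F.FTTT
  ...FFT
  F.FF.F
  .FF...
Step 3: 4 trees catch fire, 11 burn out
  F..TTT
  ...FFT
  .....F
  ......
  ......

F..TTT
...FFT
.....F
......
......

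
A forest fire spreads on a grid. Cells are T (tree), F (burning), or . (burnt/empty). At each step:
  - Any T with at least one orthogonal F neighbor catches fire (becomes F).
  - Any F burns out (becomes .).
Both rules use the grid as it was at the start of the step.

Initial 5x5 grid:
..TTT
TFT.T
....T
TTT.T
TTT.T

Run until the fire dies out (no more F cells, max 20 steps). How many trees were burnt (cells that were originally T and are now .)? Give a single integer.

Step 1: +2 fires, +1 burnt (F count now 2)
Step 2: +1 fires, +2 burnt (F count now 1)
Step 3: +1 fires, +1 burnt (F count now 1)
Step 4: +1 fires, +1 burnt (F count now 1)
Step 5: +1 fires, +1 burnt (F count now 1)
Step 6: +1 fires, +1 burnt (F count now 1)
Step 7: +1 fires, +1 burnt (F count now 1)
Step 8: +1 fires, +1 burnt (F count now 1)
Step 9: +0 fires, +1 burnt (F count now 0)
Fire out after step 9
Initially T: 15, now '.': 19
Total burnt (originally-T cells now '.'): 9

Answer: 9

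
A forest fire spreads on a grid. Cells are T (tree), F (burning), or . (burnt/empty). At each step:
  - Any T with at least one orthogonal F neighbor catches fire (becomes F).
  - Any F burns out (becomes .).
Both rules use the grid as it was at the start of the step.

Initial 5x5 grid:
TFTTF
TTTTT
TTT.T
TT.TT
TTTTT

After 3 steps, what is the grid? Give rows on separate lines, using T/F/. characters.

Step 1: 5 trees catch fire, 2 burn out
  F.FF.
  TFTTF
  TTT.T
  TT.TT
  TTTTT
Step 2: 5 trees catch fire, 5 burn out
  .....
  F.FF.
  TFT.F
  TT.TT
  TTTTT
Step 3: 4 trees catch fire, 5 burn out
  .....
  .....
  F.F..
  TF.TF
  TTTTT

.....
.....
F.F..
TF.TF
TTTTT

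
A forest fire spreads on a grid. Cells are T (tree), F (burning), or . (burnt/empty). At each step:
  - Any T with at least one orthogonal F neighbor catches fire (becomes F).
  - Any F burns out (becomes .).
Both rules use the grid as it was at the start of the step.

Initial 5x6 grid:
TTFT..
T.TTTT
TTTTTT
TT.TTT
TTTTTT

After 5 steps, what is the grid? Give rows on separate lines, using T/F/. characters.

Step 1: 3 trees catch fire, 1 burn out
  TF.F..
  T.FTTT
  TTTTTT
  TT.TTT
  TTTTTT
Step 2: 3 trees catch fire, 3 burn out
  F.....
  T..FTT
  TTFTTT
  TT.TTT
  TTTTTT
Step 3: 4 trees catch fire, 3 burn out
  ......
  F...FT
  TF.FTT
  TT.TTT
  TTTTTT
Step 4: 5 trees catch fire, 4 burn out
  ......
  .....F
  F...FT
  TF.FTT
  TTTTTT
Step 5: 5 trees catch fire, 5 burn out
  ......
  ......
  .....F
  F...FT
  TFTFTT

......
......
.....F
F...FT
TFTFTT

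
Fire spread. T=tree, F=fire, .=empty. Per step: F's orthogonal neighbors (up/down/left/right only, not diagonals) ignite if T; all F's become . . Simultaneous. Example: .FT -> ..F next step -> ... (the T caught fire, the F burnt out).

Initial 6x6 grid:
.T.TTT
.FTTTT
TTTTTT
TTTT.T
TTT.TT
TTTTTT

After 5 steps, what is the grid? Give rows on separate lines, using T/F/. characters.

Step 1: 3 trees catch fire, 1 burn out
  .F.TTT
  ..FTTT
  TFTTTT
  TTTT.T
  TTT.TT
  TTTTTT
Step 2: 4 trees catch fire, 3 burn out
  ...TTT
  ...FTT
  F.FTTT
  TFTT.T
  TTT.TT
  TTTTTT
Step 3: 6 trees catch fire, 4 burn out
  ...FTT
  ....FT
  ...FTT
  F.FT.T
  TFT.TT
  TTTTTT
Step 4: 7 trees catch fire, 6 burn out
  ....FT
  .....F
  ....FT
  ...F.T
  F.F.TT
  TFTTTT
Step 5: 4 trees catch fire, 7 burn out
  .....F
  ......
  .....F
  .....T
  ....TT
  F.FTTT

.....F
......
.....F
.....T
....TT
F.FTTT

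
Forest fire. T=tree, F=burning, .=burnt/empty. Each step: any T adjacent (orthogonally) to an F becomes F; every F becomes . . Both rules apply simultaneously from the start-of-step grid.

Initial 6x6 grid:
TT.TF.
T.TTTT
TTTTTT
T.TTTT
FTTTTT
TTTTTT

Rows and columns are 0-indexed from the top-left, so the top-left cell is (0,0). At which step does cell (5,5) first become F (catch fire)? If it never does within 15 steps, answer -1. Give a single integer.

Step 1: cell (5,5)='T' (+5 fires, +2 burnt)
Step 2: cell (5,5)='T' (+6 fires, +5 burnt)
Step 3: cell (5,5)='T' (+9 fires, +6 burnt)
Step 4: cell (5,5)='T' (+6 fires, +9 burnt)
Step 5: cell (5,5)='T' (+3 fires, +6 burnt)
Step 6: cell (5,5)='F' (+1 fires, +3 burnt)
  -> target ignites at step 6
Step 7: cell (5,5)='.' (+0 fires, +1 burnt)
  fire out at step 7

6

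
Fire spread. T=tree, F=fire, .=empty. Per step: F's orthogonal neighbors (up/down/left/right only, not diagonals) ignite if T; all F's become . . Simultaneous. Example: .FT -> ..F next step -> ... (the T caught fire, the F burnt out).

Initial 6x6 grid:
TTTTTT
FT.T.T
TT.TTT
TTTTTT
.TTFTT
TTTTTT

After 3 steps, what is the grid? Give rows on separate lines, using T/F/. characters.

Step 1: 7 trees catch fire, 2 burn out
  FTTTTT
  .F.T.T
  FT.TTT
  TTTFTT
  .TF.FT
  TTTFTT
Step 2: 10 trees catch fire, 7 burn out
  .FTTTT
  ...T.T
  .F.FTT
  FTF.FT
  .F...F
  TTF.FT
Step 3: 7 trees catch fire, 10 burn out
  ..FTTT
  ...F.T
  ....FT
  .F...F
  ......
  TF...F

..FTTT
...F.T
....FT
.F...F
......
TF...F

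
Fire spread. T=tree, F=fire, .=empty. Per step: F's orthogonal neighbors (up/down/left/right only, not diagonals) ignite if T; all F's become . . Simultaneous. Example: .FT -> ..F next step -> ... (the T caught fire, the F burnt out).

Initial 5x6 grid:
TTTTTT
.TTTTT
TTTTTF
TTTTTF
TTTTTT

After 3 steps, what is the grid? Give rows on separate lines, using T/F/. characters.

Step 1: 4 trees catch fire, 2 burn out
  TTTTTT
  .TTTTF
  TTTTF.
  TTTTF.
  TTTTTF
Step 2: 5 trees catch fire, 4 burn out
  TTTTTF
  .TTTF.
  TTTF..
  TTTF..
  TTTTF.
Step 3: 5 trees catch fire, 5 burn out
  TTTTF.
  .TTF..
  TTF...
  TTF...
  TTTF..

TTTTF.
.TTF..
TTF...
TTF...
TTTF..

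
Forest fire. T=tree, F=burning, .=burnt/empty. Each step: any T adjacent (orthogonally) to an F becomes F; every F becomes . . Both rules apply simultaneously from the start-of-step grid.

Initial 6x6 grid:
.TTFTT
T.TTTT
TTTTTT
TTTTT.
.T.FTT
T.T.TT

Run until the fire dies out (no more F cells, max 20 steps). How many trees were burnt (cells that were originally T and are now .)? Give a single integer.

Answer: 25

Derivation:
Step 1: +5 fires, +2 burnt (F count now 5)
Step 2: +9 fires, +5 burnt (F count now 9)
Step 3: +5 fires, +9 burnt (F count now 5)
Step 4: +4 fires, +5 burnt (F count now 4)
Step 5: +1 fires, +4 burnt (F count now 1)
Step 6: +1 fires, +1 burnt (F count now 1)
Step 7: +0 fires, +1 burnt (F count now 0)
Fire out after step 7
Initially T: 27, now '.': 34
Total burnt (originally-T cells now '.'): 25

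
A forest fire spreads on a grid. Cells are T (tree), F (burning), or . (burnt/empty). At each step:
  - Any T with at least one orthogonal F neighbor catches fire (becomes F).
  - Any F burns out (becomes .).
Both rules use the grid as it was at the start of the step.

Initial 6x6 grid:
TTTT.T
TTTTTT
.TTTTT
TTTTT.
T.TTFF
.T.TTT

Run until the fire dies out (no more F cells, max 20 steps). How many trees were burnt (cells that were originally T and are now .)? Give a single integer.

Step 1: +4 fires, +2 burnt (F count now 4)
Step 2: +4 fires, +4 burnt (F count now 4)
Step 3: +4 fires, +4 burnt (F count now 4)
Step 4: +4 fires, +4 burnt (F count now 4)
Step 5: +5 fires, +4 burnt (F count now 5)
Step 6: +3 fires, +5 burnt (F count now 3)
Step 7: +2 fires, +3 burnt (F count now 2)
Step 8: +1 fires, +2 burnt (F count now 1)
Step 9: +0 fires, +1 burnt (F count now 0)
Fire out after step 9
Initially T: 28, now '.': 35
Total burnt (originally-T cells now '.'): 27

Answer: 27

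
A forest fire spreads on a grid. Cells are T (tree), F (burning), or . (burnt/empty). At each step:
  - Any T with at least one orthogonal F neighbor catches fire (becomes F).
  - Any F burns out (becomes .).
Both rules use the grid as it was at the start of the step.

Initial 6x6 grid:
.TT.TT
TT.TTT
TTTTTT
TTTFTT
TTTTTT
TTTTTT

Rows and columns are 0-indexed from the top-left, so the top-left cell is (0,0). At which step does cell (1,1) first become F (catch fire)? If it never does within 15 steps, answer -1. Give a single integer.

Step 1: cell (1,1)='T' (+4 fires, +1 burnt)
Step 2: cell (1,1)='T' (+8 fires, +4 burnt)
Step 3: cell (1,1)='T' (+8 fires, +8 burnt)
Step 4: cell (1,1)='F' (+7 fires, +8 burnt)
  -> target ignites at step 4
Step 5: cell (1,1)='.' (+4 fires, +7 burnt)
Step 6: cell (1,1)='.' (+1 fires, +4 burnt)
Step 7: cell (1,1)='.' (+0 fires, +1 burnt)
  fire out at step 7

4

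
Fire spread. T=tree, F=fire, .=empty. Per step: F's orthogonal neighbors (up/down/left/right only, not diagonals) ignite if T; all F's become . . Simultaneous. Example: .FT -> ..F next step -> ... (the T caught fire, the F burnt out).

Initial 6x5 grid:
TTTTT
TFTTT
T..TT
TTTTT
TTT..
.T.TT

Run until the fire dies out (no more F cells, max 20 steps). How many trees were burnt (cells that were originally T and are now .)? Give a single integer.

Step 1: +3 fires, +1 burnt (F count now 3)
Step 2: +4 fires, +3 burnt (F count now 4)
Step 3: +4 fires, +4 burnt (F count now 4)
Step 4: +5 fires, +4 burnt (F count now 5)
Step 5: +3 fires, +5 burnt (F count now 3)
Step 6: +2 fires, +3 burnt (F count now 2)
Step 7: +0 fires, +2 burnt (F count now 0)
Fire out after step 7
Initially T: 23, now '.': 28
Total burnt (originally-T cells now '.'): 21

Answer: 21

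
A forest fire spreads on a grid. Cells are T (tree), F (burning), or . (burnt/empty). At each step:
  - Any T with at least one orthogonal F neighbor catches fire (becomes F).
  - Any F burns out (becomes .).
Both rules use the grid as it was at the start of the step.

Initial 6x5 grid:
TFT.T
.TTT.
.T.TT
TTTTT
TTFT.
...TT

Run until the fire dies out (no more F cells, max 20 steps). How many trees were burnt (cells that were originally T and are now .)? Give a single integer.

Step 1: +6 fires, +2 burnt (F count now 6)
Step 2: +6 fires, +6 burnt (F count now 6)
Step 3: +5 fires, +6 burnt (F count now 5)
Step 4: +1 fires, +5 burnt (F count now 1)
Step 5: +0 fires, +1 burnt (F count now 0)
Fire out after step 5
Initially T: 19, now '.': 29
Total burnt (originally-T cells now '.'): 18

Answer: 18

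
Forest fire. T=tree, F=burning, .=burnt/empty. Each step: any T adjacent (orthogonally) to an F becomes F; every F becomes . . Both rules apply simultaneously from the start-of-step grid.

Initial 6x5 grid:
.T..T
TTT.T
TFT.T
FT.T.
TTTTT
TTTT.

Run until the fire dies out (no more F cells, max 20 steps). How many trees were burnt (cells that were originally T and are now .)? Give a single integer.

Answer: 17

Derivation:
Step 1: +5 fires, +2 burnt (F count now 5)
Step 2: +5 fires, +5 burnt (F count now 5)
Step 3: +2 fires, +5 burnt (F count now 2)
Step 4: +2 fires, +2 burnt (F count now 2)
Step 5: +3 fires, +2 burnt (F count now 3)
Step 6: +0 fires, +3 burnt (F count now 0)
Fire out after step 6
Initially T: 20, now '.': 27
Total burnt (originally-T cells now '.'): 17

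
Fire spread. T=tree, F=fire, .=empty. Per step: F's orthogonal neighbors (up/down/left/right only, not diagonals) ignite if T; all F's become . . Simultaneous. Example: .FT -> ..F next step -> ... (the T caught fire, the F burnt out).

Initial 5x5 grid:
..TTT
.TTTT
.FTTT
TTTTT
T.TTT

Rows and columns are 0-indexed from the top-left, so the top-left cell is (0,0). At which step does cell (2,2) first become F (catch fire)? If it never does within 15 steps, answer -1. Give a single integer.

Step 1: cell (2,2)='F' (+3 fires, +1 burnt)
  -> target ignites at step 1
Step 2: cell (2,2)='.' (+4 fires, +3 burnt)
Step 3: cell (2,2)='.' (+6 fires, +4 burnt)
Step 4: cell (2,2)='.' (+4 fires, +6 burnt)
Step 5: cell (2,2)='.' (+2 fires, +4 burnt)
Step 6: cell (2,2)='.' (+0 fires, +2 burnt)
  fire out at step 6

1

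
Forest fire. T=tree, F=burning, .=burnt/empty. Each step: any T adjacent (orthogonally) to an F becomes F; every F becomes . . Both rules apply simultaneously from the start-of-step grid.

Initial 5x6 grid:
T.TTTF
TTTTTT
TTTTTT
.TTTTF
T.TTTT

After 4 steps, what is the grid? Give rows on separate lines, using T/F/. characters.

Step 1: 5 trees catch fire, 2 burn out
  T.TTF.
  TTTTTF
  TTTTTF
  .TTTF.
  T.TTTF
Step 2: 5 trees catch fire, 5 burn out
  T.TF..
  TTTTF.
  TTTTF.
  .TTF..
  T.TTF.
Step 3: 5 trees catch fire, 5 burn out
  T.F...
  TTTF..
  TTTF..
  .TF...
  T.TF..
Step 4: 4 trees catch fire, 5 burn out
  T.....
  TTF...
  TTF...
  .F....
  T.F...

T.....
TTF...
TTF...
.F....
T.F...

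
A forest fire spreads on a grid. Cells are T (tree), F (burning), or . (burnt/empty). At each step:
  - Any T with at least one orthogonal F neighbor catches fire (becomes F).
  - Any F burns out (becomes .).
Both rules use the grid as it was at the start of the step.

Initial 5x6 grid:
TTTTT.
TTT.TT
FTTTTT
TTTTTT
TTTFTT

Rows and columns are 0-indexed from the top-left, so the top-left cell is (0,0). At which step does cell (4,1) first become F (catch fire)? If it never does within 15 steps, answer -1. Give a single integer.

Step 1: cell (4,1)='T' (+6 fires, +2 burnt)
Step 2: cell (4,1)='F' (+10 fires, +6 burnt)
  -> target ignites at step 2
Step 3: cell (4,1)='.' (+4 fires, +10 burnt)
Step 4: cell (4,1)='.' (+3 fires, +4 burnt)
Step 5: cell (4,1)='.' (+3 fires, +3 burnt)
Step 6: cell (4,1)='.' (+0 fires, +3 burnt)
  fire out at step 6

2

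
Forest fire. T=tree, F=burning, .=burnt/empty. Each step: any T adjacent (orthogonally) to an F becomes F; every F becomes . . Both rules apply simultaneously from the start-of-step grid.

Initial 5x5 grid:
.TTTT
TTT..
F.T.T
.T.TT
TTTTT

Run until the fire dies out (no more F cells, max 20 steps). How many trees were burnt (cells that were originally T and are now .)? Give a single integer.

Step 1: +1 fires, +1 burnt (F count now 1)
Step 2: +1 fires, +1 burnt (F count now 1)
Step 3: +2 fires, +1 burnt (F count now 2)
Step 4: +2 fires, +2 burnt (F count now 2)
Step 5: +1 fires, +2 burnt (F count now 1)
Step 6: +1 fires, +1 burnt (F count now 1)
Step 7: +0 fires, +1 burnt (F count now 0)
Fire out after step 7
Initially T: 17, now '.': 16
Total burnt (originally-T cells now '.'): 8

Answer: 8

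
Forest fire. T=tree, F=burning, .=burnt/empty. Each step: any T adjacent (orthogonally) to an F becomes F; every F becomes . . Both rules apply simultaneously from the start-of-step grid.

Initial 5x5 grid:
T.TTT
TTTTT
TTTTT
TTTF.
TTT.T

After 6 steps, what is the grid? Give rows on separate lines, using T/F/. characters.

Step 1: 2 trees catch fire, 1 burn out
  T.TTT
  TTTTT
  TTTFT
  TTF..
  TTT.T
Step 2: 5 trees catch fire, 2 burn out
  T.TTT
  TTTFT
  TTF.F
  TF...
  TTF.T
Step 3: 6 trees catch fire, 5 burn out
  T.TFT
  TTF.F
  TF...
  F....
  TF..T
Step 4: 5 trees catch fire, 6 burn out
  T.F.F
  TF...
  F....
  .....
  F...T
Step 5: 1 trees catch fire, 5 burn out
  T....
  F....
  .....
  .....
  ....T
Step 6: 1 trees catch fire, 1 burn out
  F....
  .....
  .....
  .....
  ....T

F....
.....
.....
.....
....T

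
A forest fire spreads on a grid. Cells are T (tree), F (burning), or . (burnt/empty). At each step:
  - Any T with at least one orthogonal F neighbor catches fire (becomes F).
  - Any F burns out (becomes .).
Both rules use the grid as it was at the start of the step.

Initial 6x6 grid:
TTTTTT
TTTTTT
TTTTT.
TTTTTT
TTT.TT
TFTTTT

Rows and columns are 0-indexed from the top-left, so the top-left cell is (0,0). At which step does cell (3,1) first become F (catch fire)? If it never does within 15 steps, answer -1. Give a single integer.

Step 1: cell (3,1)='T' (+3 fires, +1 burnt)
Step 2: cell (3,1)='F' (+4 fires, +3 burnt)
  -> target ignites at step 2
Step 3: cell (3,1)='.' (+4 fires, +4 burnt)
Step 4: cell (3,1)='.' (+6 fires, +4 burnt)
Step 5: cell (3,1)='.' (+6 fires, +6 burnt)
Step 6: cell (3,1)='.' (+5 fires, +6 burnt)
Step 7: cell (3,1)='.' (+2 fires, +5 burnt)
Step 8: cell (3,1)='.' (+2 fires, +2 burnt)
Step 9: cell (3,1)='.' (+1 fires, +2 burnt)
Step 10: cell (3,1)='.' (+0 fires, +1 burnt)
  fire out at step 10

2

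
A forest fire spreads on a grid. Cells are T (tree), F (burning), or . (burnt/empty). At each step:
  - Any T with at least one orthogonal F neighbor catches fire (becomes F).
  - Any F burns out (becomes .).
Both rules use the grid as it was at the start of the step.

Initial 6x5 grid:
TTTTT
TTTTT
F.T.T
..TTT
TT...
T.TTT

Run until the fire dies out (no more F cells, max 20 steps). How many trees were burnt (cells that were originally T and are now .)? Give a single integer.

Answer: 15

Derivation:
Step 1: +1 fires, +1 burnt (F count now 1)
Step 2: +2 fires, +1 burnt (F count now 2)
Step 3: +2 fires, +2 burnt (F count now 2)
Step 4: +3 fires, +2 burnt (F count now 3)
Step 5: +3 fires, +3 burnt (F count now 3)
Step 6: +3 fires, +3 burnt (F count now 3)
Step 7: +1 fires, +3 burnt (F count now 1)
Step 8: +0 fires, +1 burnt (F count now 0)
Fire out after step 8
Initially T: 21, now '.': 24
Total burnt (originally-T cells now '.'): 15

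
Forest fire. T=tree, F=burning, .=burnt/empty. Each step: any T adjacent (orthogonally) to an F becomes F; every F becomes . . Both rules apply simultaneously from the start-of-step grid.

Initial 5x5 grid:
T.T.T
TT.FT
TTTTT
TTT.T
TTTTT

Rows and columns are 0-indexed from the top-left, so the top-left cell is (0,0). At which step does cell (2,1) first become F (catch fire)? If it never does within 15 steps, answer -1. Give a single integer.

Step 1: cell (2,1)='T' (+2 fires, +1 burnt)
Step 2: cell (2,1)='T' (+3 fires, +2 burnt)
Step 3: cell (2,1)='F' (+3 fires, +3 burnt)
  -> target ignites at step 3
Step 4: cell (2,1)='.' (+5 fires, +3 burnt)
Step 5: cell (2,1)='.' (+4 fires, +5 burnt)
Step 6: cell (2,1)='.' (+2 fires, +4 burnt)
Step 7: cell (2,1)='.' (+0 fires, +2 burnt)
  fire out at step 7

3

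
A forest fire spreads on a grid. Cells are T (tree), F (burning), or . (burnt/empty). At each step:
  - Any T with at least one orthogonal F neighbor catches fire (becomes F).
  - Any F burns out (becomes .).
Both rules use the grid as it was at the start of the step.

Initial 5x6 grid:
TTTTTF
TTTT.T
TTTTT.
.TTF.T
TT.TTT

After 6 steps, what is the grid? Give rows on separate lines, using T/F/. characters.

Step 1: 5 trees catch fire, 2 burn out
  TTTTF.
  TTTT.F
  TTTFT.
  .TF..T
  TT.FTT
Step 2: 6 trees catch fire, 5 burn out
  TTTF..
  TTTF..
  TTF.F.
  .F...T
  TT..FT
Step 3: 5 trees catch fire, 6 burn out
  TTF...
  TTF...
  TF....
  .....T
  TF...F
Step 4: 5 trees catch fire, 5 burn out
  TF....
  TF....
  F.....
  .....F
  F.....
Step 5: 2 trees catch fire, 5 burn out
  F.....
  F.....
  ......
  ......
  ......
Step 6: 0 trees catch fire, 2 burn out
  ......
  ......
  ......
  ......
  ......

......
......
......
......
......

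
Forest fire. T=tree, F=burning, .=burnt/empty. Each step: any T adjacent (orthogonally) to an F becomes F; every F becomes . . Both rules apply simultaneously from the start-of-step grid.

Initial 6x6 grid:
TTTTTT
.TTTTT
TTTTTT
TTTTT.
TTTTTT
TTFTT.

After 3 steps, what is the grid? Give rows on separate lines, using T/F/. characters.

Step 1: 3 trees catch fire, 1 burn out
  TTTTTT
  .TTTTT
  TTTTTT
  TTTTT.
  TTFTTT
  TF.FT.
Step 2: 5 trees catch fire, 3 burn out
  TTTTTT
  .TTTTT
  TTTTTT
  TTFTT.
  TF.FTT
  F...F.
Step 3: 5 trees catch fire, 5 burn out
  TTTTTT
  .TTTTT
  TTFTTT
  TF.FT.
  F...FT
  ......

TTTTTT
.TTTTT
TTFTTT
TF.FT.
F...FT
......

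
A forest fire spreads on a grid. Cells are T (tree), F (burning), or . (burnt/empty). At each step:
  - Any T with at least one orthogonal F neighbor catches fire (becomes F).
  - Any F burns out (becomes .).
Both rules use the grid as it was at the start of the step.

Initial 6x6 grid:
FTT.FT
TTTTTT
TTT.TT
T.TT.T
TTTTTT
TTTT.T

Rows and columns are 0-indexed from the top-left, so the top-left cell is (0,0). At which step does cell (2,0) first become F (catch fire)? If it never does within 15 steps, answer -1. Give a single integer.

Step 1: cell (2,0)='T' (+4 fires, +2 burnt)
Step 2: cell (2,0)='F' (+6 fires, +4 burnt)
  -> target ignites at step 2
Step 3: cell (2,0)='.' (+4 fires, +6 burnt)
Step 4: cell (2,0)='.' (+3 fires, +4 burnt)
Step 5: cell (2,0)='.' (+4 fires, +3 burnt)
Step 6: cell (2,0)='.' (+5 fires, +4 burnt)
Step 7: cell (2,0)='.' (+2 fires, +5 burnt)
Step 8: cell (2,0)='.' (+1 fires, +2 burnt)
Step 9: cell (2,0)='.' (+0 fires, +1 burnt)
  fire out at step 9

2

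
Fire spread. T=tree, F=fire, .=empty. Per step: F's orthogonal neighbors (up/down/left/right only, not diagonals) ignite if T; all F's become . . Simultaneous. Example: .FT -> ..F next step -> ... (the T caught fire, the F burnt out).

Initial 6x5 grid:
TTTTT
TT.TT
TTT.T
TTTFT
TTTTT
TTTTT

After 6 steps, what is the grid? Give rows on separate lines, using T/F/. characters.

Step 1: 3 trees catch fire, 1 burn out
  TTTTT
  TT.TT
  TTT.T
  TTF.F
  TTTFT
  TTTTT
Step 2: 6 trees catch fire, 3 burn out
  TTTTT
  TT.TT
  TTF.F
  TF...
  TTF.F
  TTTFT
Step 3: 6 trees catch fire, 6 burn out
  TTTTT
  TT.TF
  TF...
  F....
  TF...
  TTF.F
Step 4: 6 trees catch fire, 6 burn out
  TTTTF
  TF.F.
  F....
  .....
  F....
  TF...
Step 5: 4 trees catch fire, 6 burn out
  TFTF.
  F....
  .....
  .....
  .....
  F....
Step 6: 2 trees catch fire, 4 burn out
  F.F..
  .....
  .....
  .....
  .....
  .....

F.F..
.....
.....
.....
.....
.....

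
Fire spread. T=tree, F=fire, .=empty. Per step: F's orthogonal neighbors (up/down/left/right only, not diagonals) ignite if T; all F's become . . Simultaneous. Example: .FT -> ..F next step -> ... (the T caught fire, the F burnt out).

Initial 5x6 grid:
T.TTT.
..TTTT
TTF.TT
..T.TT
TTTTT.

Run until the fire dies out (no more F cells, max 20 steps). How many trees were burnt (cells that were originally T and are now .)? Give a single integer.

Answer: 19

Derivation:
Step 1: +3 fires, +1 burnt (F count now 3)
Step 2: +4 fires, +3 burnt (F count now 4)
Step 3: +4 fires, +4 burnt (F count now 4)
Step 4: +5 fires, +4 burnt (F count now 5)
Step 5: +2 fires, +5 burnt (F count now 2)
Step 6: +1 fires, +2 burnt (F count now 1)
Step 7: +0 fires, +1 burnt (F count now 0)
Fire out after step 7
Initially T: 20, now '.': 29
Total burnt (originally-T cells now '.'): 19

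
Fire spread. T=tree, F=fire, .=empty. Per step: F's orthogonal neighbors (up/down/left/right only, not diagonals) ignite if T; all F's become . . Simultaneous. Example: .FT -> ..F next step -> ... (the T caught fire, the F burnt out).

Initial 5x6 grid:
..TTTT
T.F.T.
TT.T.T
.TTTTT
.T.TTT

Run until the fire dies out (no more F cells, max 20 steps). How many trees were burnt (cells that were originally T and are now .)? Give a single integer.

Answer: 5

Derivation:
Step 1: +1 fires, +1 burnt (F count now 1)
Step 2: +1 fires, +1 burnt (F count now 1)
Step 3: +1 fires, +1 burnt (F count now 1)
Step 4: +2 fires, +1 burnt (F count now 2)
Step 5: +0 fires, +2 burnt (F count now 0)
Fire out after step 5
Initially T: 19, now '.': 16
Total burnt (originally-T cells now '.'): 5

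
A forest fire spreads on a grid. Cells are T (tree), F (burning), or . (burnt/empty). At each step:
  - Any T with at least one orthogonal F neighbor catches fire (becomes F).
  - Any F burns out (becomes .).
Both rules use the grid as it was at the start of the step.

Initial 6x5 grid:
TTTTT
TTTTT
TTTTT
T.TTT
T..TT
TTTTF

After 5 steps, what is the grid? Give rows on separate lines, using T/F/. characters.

Step 1: 2 trees catch fire, 1 burn out
  TTTTT
  TTTTT
  TTTTT
  T.TTT
  T..TF
  TTTF.
Step 2: 3 trees catch fire, 2 burn out
  TTTTT
  TTTTT
  TTTTT
  T.TTF
  T..F.
  TTF..
Step 3: 3 trees catch fire, 3 burn out
  TTTTT
  TTTTT
  TTTTF
  T.TF.
  T....
  TF...
Step 4: 4 trees catch fire, 3 burn out
  TTTTT
  TTTTF
  TTTF.
  T.F..
  T....
  F....
Step 5: 4 trees catch fire, 4 burn out
  TTTTF
  TTTF.
  TTF..
  T....
  F....
  .....

TTTTF
TTTF.
TTF..
T....
F....
.....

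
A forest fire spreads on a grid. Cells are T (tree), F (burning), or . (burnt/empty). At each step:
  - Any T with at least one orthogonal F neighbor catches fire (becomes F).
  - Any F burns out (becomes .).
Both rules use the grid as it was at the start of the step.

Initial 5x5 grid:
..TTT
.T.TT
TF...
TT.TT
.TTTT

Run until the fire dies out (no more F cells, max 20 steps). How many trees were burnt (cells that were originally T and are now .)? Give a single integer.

Answer: 10

Derivation:
Step 1: +3 fires, +1 burnt (F count now 3)
Step 2: +2 fires, +3 burnt (F count now 2)
Step 3: +1 fires, +2 burnt (F count now 1)
Step 4: +1 fires, +1 burnt (F count now 1)
Step 5: +2 fires, +1 burnt (F count now 2)
Step 6: +1 fires, +2 burnt (F count now 1)
Step 7: +0 fires, +1 burnt (F count now 0)
Fire out after step 7
Initially T: 15, now '.': 20
Total burnt (originally-T cells now '.'): 10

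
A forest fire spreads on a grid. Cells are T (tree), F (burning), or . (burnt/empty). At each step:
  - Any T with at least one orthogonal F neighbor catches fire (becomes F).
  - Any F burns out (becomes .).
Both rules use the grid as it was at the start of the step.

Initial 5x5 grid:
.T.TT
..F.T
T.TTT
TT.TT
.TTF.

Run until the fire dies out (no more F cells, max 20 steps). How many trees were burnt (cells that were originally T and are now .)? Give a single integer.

Step 1: +3 fires, +2 burnt (F count now 3)
Step 2: +3 fires, +3 burnt (F count now 3)
Step 3: +2 fires, +3 burnt (F count now 2)
Step 4: +2 fires, +2 burnt (F count now 2)
Step 5: +2 fires, +2 burnt (F count now 2)
Step 6: +1 fires, +2 burnt (F count now 1)
Step 7: +0 fires, +1 burnt (F count now 0)
Fire out after step 7
Initially T: 14, now '.': 24
Total burnt (originally-T cells now '.'): 13

Answer: 13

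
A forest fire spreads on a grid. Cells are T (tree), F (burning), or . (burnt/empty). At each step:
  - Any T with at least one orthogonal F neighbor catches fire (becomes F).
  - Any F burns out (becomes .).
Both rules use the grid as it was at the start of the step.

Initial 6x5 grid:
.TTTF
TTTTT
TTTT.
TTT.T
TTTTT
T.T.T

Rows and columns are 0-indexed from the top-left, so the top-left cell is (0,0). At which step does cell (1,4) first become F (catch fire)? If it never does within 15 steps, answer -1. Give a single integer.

Step 1: cell (1,4)='F' (+2 fires, +1 burnt)
  -> target ignites at step 1
Step 2: cell (1,4)='.' (+2 fires, +2 burnt)
Step 3: cell (1,4)='.' (+3 fires, +2 burnt)
Step 4: cell (1,4)='.' (+2 fires, +3 burnt)
Step 5: cell (1,4)='.' (+3 fires, +2 burnt)
Step 6: cell (1,4)='.' (+3 fires, +3 burnt)
Step 7: cell (1,4)='.' (+4 fires, +3 burnt)
Step 8: cell (1,4)='.' (+2 fires, +4 burnt)
Step 9: cell (1,4)='.' (+3 fires, +2 burnt)
Step 10: cell (1,4)='.' (+0 fires, +3 burnt)
  fire out at step 10

1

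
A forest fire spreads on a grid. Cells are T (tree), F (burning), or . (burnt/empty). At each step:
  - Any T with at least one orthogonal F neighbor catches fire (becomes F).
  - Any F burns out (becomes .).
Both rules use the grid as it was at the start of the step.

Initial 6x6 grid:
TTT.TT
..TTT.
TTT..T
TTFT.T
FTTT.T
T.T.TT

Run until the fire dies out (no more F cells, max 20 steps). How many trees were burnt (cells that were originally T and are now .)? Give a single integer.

Answer: 19

Derivation:
Step 1: +7 fires, +2 burnt (F count now 7)
Step 2: +5 fires, +7 burnt (F count now 5)
Step 3: +2 fires, +5 burnt (F count now 2)
Step 4: +2 fires, +2 burnt (F count now 2)
Step 5: +2 fires, +2 burnt (F count now 2)
Step 6: +1 fires, +2 burnt (F count now 1)
Step 7: +0 fires, +1 burnt (F count now 0)
Fire out after step 7
Initially T: 24, now '.': 31
Total burnt (originally-T cells now '.'): 19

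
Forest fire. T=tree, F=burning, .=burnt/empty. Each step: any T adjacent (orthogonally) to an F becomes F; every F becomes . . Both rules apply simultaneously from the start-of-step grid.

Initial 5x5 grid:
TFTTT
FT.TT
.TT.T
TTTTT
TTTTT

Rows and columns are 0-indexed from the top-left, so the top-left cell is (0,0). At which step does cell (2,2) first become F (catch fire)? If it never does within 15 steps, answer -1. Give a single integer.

Step 1: cell (2,2)='T' (+3 fires, +2 burnt)
Step 2: cell (2,2)='T' (+2 fires, +3 burnt)
Step 3: cell (2,2)='F' (+4 fires, +2 burnt)
  -> target ignites at step 3
Step 4: cell (2,2)='.' (+4 fires, +4 burnt)
Step 5: cell (2,2)='.' (+4 fires, +4 burnt)
Step 6: cell (2,2)='.' (+2 fires, +4 burnt)
Step 7: cell (2,2)='.' (+1 fires, +2 burnt)
Step 8: cell (2,2)='.' (+0 fires, +1 burnt)
  fire out at step 8

3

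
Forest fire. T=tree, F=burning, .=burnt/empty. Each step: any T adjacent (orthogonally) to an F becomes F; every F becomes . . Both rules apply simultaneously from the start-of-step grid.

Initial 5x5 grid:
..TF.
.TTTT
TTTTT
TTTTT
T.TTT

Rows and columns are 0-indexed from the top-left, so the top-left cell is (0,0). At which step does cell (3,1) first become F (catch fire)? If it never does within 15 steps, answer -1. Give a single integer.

Step 1: cell (3,1)='T' (+2 fires, +1 burnt)
Step 2: cell (3,1)='T' (+3 fires, +2 burnt)
Step 3: cell (3,1)='T' (+4 fires, +3 burnt)
Step 4: cell (3,1)='T' (+4 fires, +4 burnt)
Step 5: cell (3,1)='F' (+4 fires, +4 burnt)
  -> target ignites at step 5
Step 6: cell (3,1)='.' (+1 fires, +4 burnt)
Step 7: cell (3,1)='.' (+1 fires, +1 burnt)
Step 8: cell (3,1)='.' (+0 fires, +1 burnt)
  fire out at step 8

5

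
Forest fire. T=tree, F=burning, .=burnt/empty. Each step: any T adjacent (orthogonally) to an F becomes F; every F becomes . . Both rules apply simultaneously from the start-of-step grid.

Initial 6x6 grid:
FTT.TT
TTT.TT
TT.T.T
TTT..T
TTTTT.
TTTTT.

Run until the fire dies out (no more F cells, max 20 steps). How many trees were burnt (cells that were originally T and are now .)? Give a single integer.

Step 1: +2 fires, +1 burnt (F count now 2)
Step 2: +3 fires, +2 burnt (F count now 3)
Step 3: +3 fires, +3 burnt (F count now 3)
Step 4: +2 fires, +3 burnt (F count now 2)
Step 5: +3 fires, +2 burnt (F count now 3)
Step 6: +2 fires, +3 burnt (F count now 2)
Step 7: +2 fires, +2 burnt (F count now 2)
Step 8: +2 fires, +2 burnt (F count now 2)
Step 9: +1 fires, +2 burnt (F count now 1)
Step 10: +0 fires, +1 burnt (F count now 0)
Fire out after step 10
Initially T: 27, now '.': 29
Total burnt (originally-T cells now '.'): 20

Answer: 20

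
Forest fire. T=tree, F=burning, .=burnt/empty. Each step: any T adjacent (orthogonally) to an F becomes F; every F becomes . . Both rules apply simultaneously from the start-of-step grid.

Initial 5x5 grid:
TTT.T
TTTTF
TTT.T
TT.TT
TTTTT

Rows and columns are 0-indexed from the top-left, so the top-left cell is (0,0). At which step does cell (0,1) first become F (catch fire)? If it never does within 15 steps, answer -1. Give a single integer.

Step 1: cell (0,1)='T' (+3 fires, +1 burnt)
Step 2: cell (0,1)='T' (+2 fires, +3 burnt)
Step 3: cell (0,1)='T' (+5 fires, +2 burnt)
Step 4: cell (0,1)='F' (+4 fires, +5 burnt)
  -> target ignites at step 4
Step 5: cell (0,1)='.' (+4 fires, +4 burnt)
Step 6: cell (0,1)='.' (+2 fires, +4 burnt)
Step 7: cell (0,1)='.' (+1 fires, +2 burnt)
Step 8: cell (0,1)='.' (+0 fires, +1 burnt)
  fire out at step 8

4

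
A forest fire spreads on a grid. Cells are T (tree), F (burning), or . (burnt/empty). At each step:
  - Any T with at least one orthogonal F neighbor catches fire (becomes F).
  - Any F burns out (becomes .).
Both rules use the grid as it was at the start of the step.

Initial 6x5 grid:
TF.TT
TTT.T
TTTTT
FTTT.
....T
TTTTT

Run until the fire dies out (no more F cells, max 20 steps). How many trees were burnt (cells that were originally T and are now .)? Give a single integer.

Answer: 15

Derivation:
Step 1: +4 fires, +2 burnt (F count now 4)
Step 2: +4 fires, +4 burnt (F count now 4)
Step 3: +2 fires, +4 burnt (F count now 2)
Step 4: +1 fires, +2 burnt (F count now 1)
Step 5: +1 fires, +1 burnt (F count now 1)
Step 6: +1 fires, +1 burnt (F count now 1)
Step 7: +1 fires, +1 burnt (F count now 1)
Step 8: +1 fires, +1 burnt (F count now 1)
Step 9: +0 fires, +1 burnt (F count now 0)
Fire out after step 9
Initially T: 21, now '.': 24
Total burnt (originally-T cells now '.'): 15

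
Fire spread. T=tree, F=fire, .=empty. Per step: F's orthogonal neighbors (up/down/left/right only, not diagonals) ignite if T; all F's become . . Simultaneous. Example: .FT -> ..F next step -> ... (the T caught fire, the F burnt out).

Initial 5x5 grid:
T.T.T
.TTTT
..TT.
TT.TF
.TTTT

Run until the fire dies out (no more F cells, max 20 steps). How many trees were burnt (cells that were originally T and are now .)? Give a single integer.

Step 1: +2 fires, +1 burnt (F count now 2)
Step 2: +2 fires, +2 burnt (F count now 2)
Step 3: +3 fires, +2 burnt (F count now 3)
Step 4: +3 fires, +3 burnt (F count now 3)
Step 5: +4 fires, +3 burnt (F count now 4)
Step 6: +1 fires, +4 burnt (F count now 1)
Step 7: +0 fires, +1 burnt (F count now 0)
Fire out after step 7
Initially T: 16, now '.': 24
Total burnt (originally-T cells now '.'): 15

Answer: 15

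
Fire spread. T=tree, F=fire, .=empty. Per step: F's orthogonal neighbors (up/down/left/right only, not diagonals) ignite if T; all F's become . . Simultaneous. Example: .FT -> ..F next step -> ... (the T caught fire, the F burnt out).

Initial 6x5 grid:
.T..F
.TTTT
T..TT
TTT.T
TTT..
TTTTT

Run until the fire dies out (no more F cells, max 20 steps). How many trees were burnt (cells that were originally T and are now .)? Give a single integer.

Step 1: +1 fires, +1 burnt (F count now 1)
Step 2: +2 fires, +1 burnt (F count now 2)
Step 3: +3 fires, +2 burnt (F count now 3)
Step 4: +1 fires, +3 burnt (F count now 1)
Step 5: +1 fires, +1 burnt (F count now 1)
Step 6: +0 fires, +1 burnt (F count now 0)
Fire out after step 6
Initially T: 20, now '.': 18
Total burnt (originally-T cells now '.'): 8

Answer: 8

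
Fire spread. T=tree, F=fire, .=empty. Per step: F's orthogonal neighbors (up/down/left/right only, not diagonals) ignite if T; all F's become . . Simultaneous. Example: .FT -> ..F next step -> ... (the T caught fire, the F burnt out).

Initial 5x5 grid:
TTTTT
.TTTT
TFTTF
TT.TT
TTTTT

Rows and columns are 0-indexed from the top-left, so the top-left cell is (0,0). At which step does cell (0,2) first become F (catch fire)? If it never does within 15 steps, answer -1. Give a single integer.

Step 1: cell (0,2)='T' (+7 fires, +2 burnt)
Step 2: cell (0,2)='T' (+8 fires, +7 burnt)
Step 3: cell (0,2)='F' (+6 fires, +8 burnt)
  -> target ignites at step 3
Step 4: cell (0,2)='.' (+0 fires, +6 burnt)
  fire out at step 4

3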